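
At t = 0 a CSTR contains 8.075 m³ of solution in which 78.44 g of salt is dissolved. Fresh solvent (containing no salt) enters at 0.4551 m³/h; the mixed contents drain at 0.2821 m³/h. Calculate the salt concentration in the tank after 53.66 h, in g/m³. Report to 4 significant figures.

Let m(t) be the amount of salt. Volume: V(t) = V₀ + (Q_in − Q_out) t = 8.075 + 0.173000 t; V(53.66) = 17.3582 m³.
No salt enters, so dm/dt = −Q_out · (m/V).
dm/m = −Q_out dt/(V₀ + 0.173000 t); integrating gives ln(m/m₀) = −(Q_out/(Q_in−Q_out)) ln(V/V₀).
m = m₀ (V₀/V)^(Q_out/(Q_in−Q_out)) = 78.44 × (8.075/17.3582)^(1.63064) = 22.5204 g.
C = m/V = 22.5204/17.3582 = 1.29740 g/m³.

1.297 g/m³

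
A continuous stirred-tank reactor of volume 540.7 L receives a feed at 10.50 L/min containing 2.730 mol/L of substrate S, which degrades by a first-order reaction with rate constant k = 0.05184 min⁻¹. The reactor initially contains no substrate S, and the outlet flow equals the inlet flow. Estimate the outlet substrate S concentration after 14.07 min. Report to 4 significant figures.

0.4710 mol/L

V dC/dt = Q(C_in − C) − k V C.
dC/dt = (Q/V) C_in − (Q/V + k) C; effective rate a = Q/V + k = 0.0194193 + 0.05184 = 0.0712593 min⁻¹.
C_ss = Q C_in/(Q + kV) = 0.743968 mol/L; C(t) = C_ss + (C₀ − C_ss) e^(−a t).
C(14.07) = 0.743968 + (-0.743968)·e^(−0.0712593·14.07) = 0.743968 + (-0.743968)·0.366918 = 0.470993 mol/L.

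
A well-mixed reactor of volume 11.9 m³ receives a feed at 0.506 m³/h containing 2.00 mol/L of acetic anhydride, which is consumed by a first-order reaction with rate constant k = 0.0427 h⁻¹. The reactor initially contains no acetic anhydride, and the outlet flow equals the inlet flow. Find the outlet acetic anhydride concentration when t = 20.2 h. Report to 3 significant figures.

0.819 mol/L

Species balance: V dC/dt = Q C_in − Q C − k V C.
dC/dt = (Q/V) C_in − (Q/V + k) C; effective rate a = Q/V + k = 0.042521 + 0.0427 = 0.085221 h⁻¹.
C_ss = Q C_in/(Q + kV) = 0.99790 mol/L; C(t) = C_ss + (C₀ − C_ss) e^(−a t).
C(20.2) = 0.99790 + (-0.99790)·e^(−0.085221·20.2) = 0.99790 + (-0.99790)·0.17880 = 0.81947 mol/L.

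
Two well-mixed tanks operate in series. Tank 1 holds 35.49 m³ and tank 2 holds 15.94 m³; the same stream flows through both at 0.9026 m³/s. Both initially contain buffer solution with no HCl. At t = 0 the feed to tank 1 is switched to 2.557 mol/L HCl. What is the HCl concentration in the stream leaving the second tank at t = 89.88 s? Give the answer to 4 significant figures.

Species balance on tank i: dCᵢ/dt = (Cᵢ₋₁ − Cᵢ)/τᵢ with τᵢ = Vᵢ/Q.
τ₁ = 35.49/0.9026 = 39.3197 s; τ₂ = 15.94/0.9026 = 17.6601 s.
Solving the cascade with C₁(0)=C₂(0)=0 gives C₂(t) = C_in[1 − (τ₁ e^(−t/τ₁) − τ₂ e^(−t/τ₂))/(τ₁ − τ₂)].
At t = 89.88: e^(−t/τ₁) = 0.101685, e^(−t/τ₂) = 0.00616146.
C₂ = 2.557·[1 − (39.3197·0.101685 − 17.6601·0.00616146)/(21.6596)] = 2.557·0.820430 = 2.09784 mol/L.

2.098 mol/L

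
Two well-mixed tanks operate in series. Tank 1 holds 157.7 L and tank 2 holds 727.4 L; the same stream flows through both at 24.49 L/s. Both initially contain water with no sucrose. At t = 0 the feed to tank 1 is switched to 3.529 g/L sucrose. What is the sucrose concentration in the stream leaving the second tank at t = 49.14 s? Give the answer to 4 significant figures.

Each tank obeys Vᵢ dCᵢ/dt = Q(Cᵢ₋₁ − Cᵢ), so τᵢ = Vᵢ/Q.
τ₁ = 157.7/24.49 = 6.43936 s; τ₂ = 727.4/24.49 = 29.7019 s.
Solving the cascade with C₁(0)=C₂(0)=0 gives C₂(t) = C_in[1 − (τ₁ e^(−t/τ₁) − τ₂ e^(−t/τ₂))/(τ₁ − τ₂)].
At t = 49.14: e^(−t/τ₁) = 0.000485083, e^(−t/τ₂) = 0.191199.
C₂ = 3.529·[1 − (6.43936·0.000485083 − 29.7019·0.191199)/(-23.2626)] = 3.529·0.756009 = 2.66795 g/L.

2.668 g/L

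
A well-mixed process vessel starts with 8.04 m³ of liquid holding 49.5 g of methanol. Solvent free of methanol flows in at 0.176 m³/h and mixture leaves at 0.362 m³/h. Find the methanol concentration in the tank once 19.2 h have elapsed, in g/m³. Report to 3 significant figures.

3.53 g/m³

Total volume: dV/dt = Q_in − Q_out = -0.18600 m³/h, so V(t) = 8.04 − 0.18600 t and V(19.2) = 4.4688 m³.
Solute balance: dm/dt = 0 − Q_out C = −Q_out m/V(t).
dm/m = −Q_out dt/(V₀ − 0.18600 t); integrating gives ln(m/m₀) = −(Q_out/(Q_in−Q_out)) ln(V/V₀).
m = m₀ (V₀/V)^(Q_out/(Q_in−Q_out)) = 49.5 × (8.04/4.4688)^(-1.9462) = 15.783 g.
C = m/V = 15.783/4.4688 = 3.5318 g/m³.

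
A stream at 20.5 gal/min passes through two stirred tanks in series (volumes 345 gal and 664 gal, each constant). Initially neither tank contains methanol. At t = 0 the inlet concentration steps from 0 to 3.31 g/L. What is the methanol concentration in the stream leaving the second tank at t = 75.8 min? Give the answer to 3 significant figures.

2.69 g/L

Each tank obeys Vᵢ dCᵢ/dt = Q(Cᵢ₋₁ − Cᵢ), so τᵢ = Vᵢ/Q.
τ₁ = 345/20.5 = 16.829 min; τ₂ = 664/20.5 = 32.390 min.
Solving the cascade with C₁(0)=C₂(0)=0 gives C₂(t) = C_in[1 − (τ₁ e^(−t/τ₁) − τ₂ e^(−t/τ₂))/(τ₁ − τ₂)].
At t = 75.8: e^(−t/τ₁) = 0.011064, e^(−t/τ₂) = 0.096307.
C₂ = 3.31·[1 − (16.829·0.011064 − 32.390·0.096307)/(-15.561)] = 3.31·0.81150 = 2.6861 g/L.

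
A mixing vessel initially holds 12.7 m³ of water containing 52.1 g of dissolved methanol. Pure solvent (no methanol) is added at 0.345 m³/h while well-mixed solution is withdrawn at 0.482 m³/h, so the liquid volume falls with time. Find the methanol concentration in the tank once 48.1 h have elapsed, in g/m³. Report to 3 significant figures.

Total volume: dV/dt = Q_in − Q_out = -0.13700 m³/h, so V(t) = 12.7 − 0.13700 t and V(48.1) = 6.1103 m³.
No methanol enters, so dm/dt = −Q_out · (m/V).
dm/m = −Q_out dt/(V₀ − 0.13700 t); integrating gives ln(m/m₀) = −(Q_out/(Q_in−Q_out)) ln(V/V₀).
m = m₀ (V₀/V)^(Q_out/(Q_in−Q_out)) = 52.1 × (12.7/6.1103)^(-3.5182) = 3.9714 g.
C = m/V = 3.9714/6.1103 = 0.64995 g/m³.

0.650 g/m³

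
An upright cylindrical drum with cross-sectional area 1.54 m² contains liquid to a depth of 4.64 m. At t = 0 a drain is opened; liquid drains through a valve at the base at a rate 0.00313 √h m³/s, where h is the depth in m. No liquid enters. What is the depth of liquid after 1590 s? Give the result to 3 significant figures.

0.290 m

With no inflow, A dh/dt = −0.00313 √h.
This is separable: 2 d(√h)/dt = −0.00313/A, so √h = √h₀ − (0.00313/(2A)) t.
√h = √4.64 − 0.00313·1590/(2·1.54) = 2.1541 − 1.6158 = 0.53825.
h = 0.53825² = 0.28972 m.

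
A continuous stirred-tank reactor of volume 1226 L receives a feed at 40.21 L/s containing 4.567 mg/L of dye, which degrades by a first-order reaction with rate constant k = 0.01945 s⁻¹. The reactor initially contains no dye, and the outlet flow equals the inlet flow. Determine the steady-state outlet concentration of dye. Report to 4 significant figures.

2.867 mg/L

Species balance: V dC/dt = Q C_in − Q C − k V C.
Steady state (dC/dt = 0): C_ss = Q C_in/(Q + kV) = C_in/(1 + kV/Q).
C_ss = 40.21·4.567/(40.21 + 0.01945·1226) = 183.639/64.0557 = 2.86687 mg/L.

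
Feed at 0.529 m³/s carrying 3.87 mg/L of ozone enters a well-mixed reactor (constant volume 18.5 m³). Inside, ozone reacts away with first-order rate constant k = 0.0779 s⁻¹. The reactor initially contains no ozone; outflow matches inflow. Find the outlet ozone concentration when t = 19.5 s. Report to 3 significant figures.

V dC/dt = Q(C_in − C) − k V C.
This is linear with rate a = Q/V + k = 0.10649 s⁻¹.
C_ss = Q C_in/(Q + kV) = 1.0391 mg/L; C(t) = C_ss + (C₀ − C_ss) e^(−a t).
C(19.5) = 1.0391 + (-1.0391)·e^(−0.10649·19.5) = 1.0391 + (-1.0391)·0.12535 = 0.90887 mg/L.

0.909 mg/L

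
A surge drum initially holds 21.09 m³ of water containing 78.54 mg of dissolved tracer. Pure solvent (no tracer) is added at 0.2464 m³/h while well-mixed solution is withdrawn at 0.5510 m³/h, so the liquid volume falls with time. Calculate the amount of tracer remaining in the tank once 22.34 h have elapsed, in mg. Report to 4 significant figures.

38.82 mg

Total volume: dV/dt = Q_in − Q_out = -0.304600 m³/h, so V(t) = 21.09 − 0.304600 t and V(22.34) = 14.2852 m³.
Solute balance: dm/dt = 0 − Q_out C = −Q_out m/V(t).
dm/m = −Q_out dt/(V₀ − 0.304600 t); integrating gives ln(m/m₀) = −(Q_out/(Q_in−Q_out)) ln(V/V₀).
m = m₀ (V₀/V)^(Q_out/(Q_in−Q_out)) = 78.54 × (21.09/14.2852)^(-1.80893) = 38.8186 mg.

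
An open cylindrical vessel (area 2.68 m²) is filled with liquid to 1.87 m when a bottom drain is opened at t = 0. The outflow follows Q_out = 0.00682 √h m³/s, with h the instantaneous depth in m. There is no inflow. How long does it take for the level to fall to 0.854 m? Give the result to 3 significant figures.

348 s

A dh/dt = −Q_out = −0.00682 √h.
∫ h^(−1/2) dh = −(0.00682/A) ∫ dt, giving 2√h = 2√h₀ − (0.00682/A) t.
t = 2A(√h₀ − √h)/0.00682 = 2·2.68·(√1.87 − √0.854)/0.00682
  = 5.3600 × (1.3675 − 0.92412) / 0.00682 = 348.45 s.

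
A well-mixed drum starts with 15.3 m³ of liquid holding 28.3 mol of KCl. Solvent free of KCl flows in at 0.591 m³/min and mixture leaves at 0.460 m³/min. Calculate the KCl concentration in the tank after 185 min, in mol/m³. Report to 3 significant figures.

Total volume: dV/dt = Q_in − Q_out = 0.13100 m³/min, so V(t) = 15.3 + 0.13100 t and V(185) = 39.535 m³.
Solute balance: dm/dt = 0 − Q_out C = −Q_out m/V(t).
Separate: dm/m = −Q_out dt/V(t) ⇒ ln(m/m₀) = −(Q_out/(Q_in−Q_out)) ln(V/V₀).
m = m₀ (V₀/V)^(Q_out/(Q_in−Q_out)) = 28.3 × (15.3/39.535)^(3.5115) = 1.0094 mol.
C = m/V = 1.0094/39.535 = 0.025531 mol/m³.

0.0255 mol/m³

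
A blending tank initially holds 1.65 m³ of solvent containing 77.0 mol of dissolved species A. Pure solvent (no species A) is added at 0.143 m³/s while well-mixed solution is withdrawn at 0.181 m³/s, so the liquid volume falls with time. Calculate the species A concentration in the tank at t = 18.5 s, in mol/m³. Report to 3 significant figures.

5.78 mol/m³

Let m(t) be the amount of species A. Volume: V(t) = V₀ + (Q_in − Q_out) t = 1.65 − 0.038000 t; V(18.5) = 0.94700 m³.
Solute balance: dm/dt = 0 − Q_out C = −Q_out m/V(t).
dm/m = −Q_out dt/(V₀ − 0.038000 t); integrating gives ln(m/m₀) = −(Q_out/(Q_in−Q_out)) ln(V/V₀).
m = m₀ (V₀/V)^(Q_out/(Q_in−Q_out)) = 77.0 × (1.65/0.94700)^(-4.7632) = 5.4693 mol.
C = m/V = 5.4693/0.94700 = 5.7754 mol/m³.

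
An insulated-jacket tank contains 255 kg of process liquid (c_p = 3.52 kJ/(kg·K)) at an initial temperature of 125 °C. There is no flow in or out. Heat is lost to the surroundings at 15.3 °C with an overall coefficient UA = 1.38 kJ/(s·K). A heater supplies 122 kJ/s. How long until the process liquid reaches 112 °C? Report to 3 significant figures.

M c_p dT/dt = −UA(T − T_amb) + Q̇.
τ = M c_p/UA = 650.43 s; T_ss = T_amb + Q̇/UA = 15.3 + 122/1.38 = 103.71 °C.
T(t) = T_ss + (T₀ − T_ss)e^(−t/τ); set T = 112:
t = −τ ln[(T − T_ss)/(T₀ − T_ss)] = −650.43 · ln(0.38951) = 613.28 s.

613 s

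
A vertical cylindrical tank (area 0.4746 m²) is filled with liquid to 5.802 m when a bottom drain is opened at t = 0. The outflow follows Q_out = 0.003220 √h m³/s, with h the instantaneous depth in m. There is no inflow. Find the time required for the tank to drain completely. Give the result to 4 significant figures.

A dh/dt = −Q_out = −0.003220 √h.
This is separable: 2 d(√h)/dt = −0.003220/A, so √h = √h₀ − (0.003220/(2A)) t.
Set h = 0: 2√h₀ = (0.003220/A) t_empty ⇒ t_empty = 2A√h₀/0.003220.
t_empty = 2·0.4746·√5.802/0.003220 = 0.949200·2.40873/0.003220 = 710.053 s.

710.1 s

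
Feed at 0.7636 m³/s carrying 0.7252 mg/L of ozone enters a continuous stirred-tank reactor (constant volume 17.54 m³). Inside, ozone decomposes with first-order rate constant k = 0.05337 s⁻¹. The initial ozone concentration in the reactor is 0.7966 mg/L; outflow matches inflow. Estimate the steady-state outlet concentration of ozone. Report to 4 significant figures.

Accumulation = in − out − consumed: V dC/dt = Q C_in − Q C − k V C.
At steady state: 0 = Q C_in − (Q + kV) C_ss, so C_ss = Q C_in/(Q + kV).
C_ss = 0.7636·0.7252/(0.7636 + 0.05337·17.54) = 0.553763/1.69971 = 0.325798 mg/L.

0.3258 mg/L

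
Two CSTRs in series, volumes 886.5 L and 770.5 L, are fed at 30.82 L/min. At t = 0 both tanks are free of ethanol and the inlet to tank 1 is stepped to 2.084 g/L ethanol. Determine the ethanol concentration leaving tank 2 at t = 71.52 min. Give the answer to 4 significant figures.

Species balance on tank i: dCᵢ/dt = (Cᵢ₋₁ − Cᵢ)/τᵢ with τᵢ = Vᵢ/Q.
τ₁ = 886.5/30.82 = 28.7638 min; τ₂ = 770.5/30.82 = 25.0000 min.
Solving the cascade with C₁(0)=C₂(0)=0 gives C₂(t) = C_in[1 − (τ₁ e^(−t/τ₁) − τ₂ e^(−t/τ₂))/(τ₁ − τ₂)].
At t = 71.52: e^(−t/τ₁) = 0.0832040, e^(−t/τ₂) = 0.0572230.
C₂ = 2.084·[1 − (28.7638·0.0832040 − 25.0000·0.0572230)/(3.76379)] = 2.084·0.744223 = 1.55096 g/L.

1.551 g/L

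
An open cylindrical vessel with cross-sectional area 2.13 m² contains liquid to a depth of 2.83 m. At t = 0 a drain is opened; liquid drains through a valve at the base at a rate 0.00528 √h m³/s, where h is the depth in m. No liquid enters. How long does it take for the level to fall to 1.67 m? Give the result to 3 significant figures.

A dh/dt = −Q_out = −0.00528 √h.
∫ h^(−1/2) dh = −(0.00528/A) ∫ dt, giving 2√h = 2√h₀ − (0.00528/A) t.
t = 2A(√h₀ − √h)/0.00528 = 2·2.13·(√2.83 − √1.67)/0.00528
  = 4.2600 × (1.6823 − 1.2923) / 0.00528 = 314.64 s.

315 s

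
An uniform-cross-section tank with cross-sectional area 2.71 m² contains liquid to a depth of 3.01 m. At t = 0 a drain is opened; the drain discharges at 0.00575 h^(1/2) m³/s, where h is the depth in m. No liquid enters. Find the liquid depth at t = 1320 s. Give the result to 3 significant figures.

Mass balance (ρ constant): A dh/dt = −0.00575 √h.
∫ h^(−1/2) dh = −(0.00575/A) ∫ dt, giving 2√h = 2√h₀ − (0.00575/A) t.
√h = √3.01 − 0.00575·1320/(2·2.71) = 1.7349 − 1.4004 = 0.33457.
h = 0.33457² = 0.11193 m.

0.112 m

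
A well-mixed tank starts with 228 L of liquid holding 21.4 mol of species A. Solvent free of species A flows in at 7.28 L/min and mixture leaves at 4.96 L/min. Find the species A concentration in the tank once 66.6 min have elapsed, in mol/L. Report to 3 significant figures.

0.0185 mol/L

Total volume: dV/dt = Q_in − Q_out = 2.3200 L/min, so V(t) = 228 + 2.3200 t and V(66.6) = 382.51 L.
Species balance (pure solvent in): dm/dt = −Q_out · m/V(t).
Separate: dm/m = −Q_out dt/V(t) ⇒ ln(m/m₀) = −(Q_out/(Q_in−Q_out)) ln(V/V₀).
m = m₀ (V₀/V)^(Q_out/(Q_in−Q_out)) = 21.4 × (228/382.51)^(2.1379) = 7.0794 mol.
C = m/V = 7.0794/382.51 = 0.018508 mol/L.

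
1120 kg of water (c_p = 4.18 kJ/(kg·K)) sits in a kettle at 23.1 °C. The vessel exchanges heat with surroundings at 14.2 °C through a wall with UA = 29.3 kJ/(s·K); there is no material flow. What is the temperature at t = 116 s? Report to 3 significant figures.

18.5 °C

M c_p dT/dt = −UA(T − T_amb).
dT/dt = (T_ss − T)/τ with T_ss = T_amb = 14.200 °C, τ = M c_p/UA = 1120·4.18/29.3 = 159.78 s.
This is linear first-order; T(t) = T_ss + (T₀ − T_ss) e^(−t/τ).
T(116) = 14.200 + (8.9000)·0.48384 = 18.506 °C.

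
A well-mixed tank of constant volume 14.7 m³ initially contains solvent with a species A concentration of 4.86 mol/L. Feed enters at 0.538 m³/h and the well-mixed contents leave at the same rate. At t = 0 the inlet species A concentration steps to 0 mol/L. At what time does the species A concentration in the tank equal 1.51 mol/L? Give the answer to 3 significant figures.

Transient balance on the dissolved component: V dC/dt = Q(C_in − C), so τ = V/Q = 27.323 h.
C(t) = C_in + (C₀ − C_in) e^(−t/τ). Set C = 1.51 and solve for t:
e^(−t/τ) = (C − C_in)/(C₀ − C_in) = (1.51 − 0)/(4.86 − 0) = 0.31070
t = −τ ln(…) = 27.323 × 1.1689 = 31.939 h.

31.9 h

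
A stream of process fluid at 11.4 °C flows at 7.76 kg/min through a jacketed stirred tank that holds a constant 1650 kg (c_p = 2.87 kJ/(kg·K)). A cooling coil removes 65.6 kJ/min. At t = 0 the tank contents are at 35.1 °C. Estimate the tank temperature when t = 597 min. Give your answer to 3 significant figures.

M c_p dT/dt = ṁ c_p (T_in − T) − Q̇.
Rearrange: dT/dt = (T_ss − T)/τ with τ = M/ṁ = 212.63 min and T_ss = T_in − Q̇/(ṁ c_p) = 8.4545 °C.
T approaches T_ss exponentially: T(t) = T_ss + (T₀ − T_ss) e^(−t/τ).
T(597) = 8.4545 + (26.646)·e^(−597/212.63) = 8.4545 + (26.646)·0.060343 = 10.062 °C.

10.1 °C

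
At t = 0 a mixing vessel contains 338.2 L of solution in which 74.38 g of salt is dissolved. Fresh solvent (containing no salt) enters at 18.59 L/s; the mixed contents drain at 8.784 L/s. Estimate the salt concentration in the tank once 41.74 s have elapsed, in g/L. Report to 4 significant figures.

0.04890 g/L

Total volume: dV/dt = Q_in − Q_out = 9.80600 L/s, so V(t) = 338.2 + 9.80600 t and V(41.74) = 747.502 L.
Solute balance: dm/dt = 0 − Q_out C = −Q_out m/V(t).
dm/m = −Q_out dt/(V₀ + 9.80600 t); integrating gives ln(m/m₀) = −(Q_out/(Q_in−Q_out)) ln(V/V₀).
m = m₀ (V₀/V)^(Q_out/(Q_in−Q_out)) = 74.38 × (338.2/747.502)^(0.895778) = 36.5523 g.
C = m/V = 36.5523/747.502 = 0.0488993 g/L.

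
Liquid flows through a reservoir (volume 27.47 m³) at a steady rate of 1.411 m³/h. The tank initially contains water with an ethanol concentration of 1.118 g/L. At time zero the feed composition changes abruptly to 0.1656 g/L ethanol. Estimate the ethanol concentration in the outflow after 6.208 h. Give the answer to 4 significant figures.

0.8580 g/L

Species balance on the tank: V dC/dt = Q(C_in − C).
So dC/dt = (C_in − C)/τ with τ = V/Q = 27.47/1.411 = 19.4685 h.
This is linear first-order; C(t) = C_in + (C₀ − C_in) e^(−t/τ).
C(6.208) = 0.1656 + (1.118 − 0.1656)·e^(−6.208/19.4685) = 0.1656 + (0.952400)·0.726967 = 0.857963 g/L.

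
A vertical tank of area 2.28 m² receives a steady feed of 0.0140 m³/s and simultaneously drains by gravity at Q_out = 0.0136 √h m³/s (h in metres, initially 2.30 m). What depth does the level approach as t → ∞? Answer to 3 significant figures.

Unsteady balance on liquid volume: A dh/dt = Q_in − 0.0136 √h. At steady state dh/dt = 0:
Q_in = 0.0136 √h_ss ⇒ √h_ss = 0.0140/0.0136 = 1.0294.
h_ss = 1.0294² = 1.0597 m. (Since h₀ = 2.30 m > h_ss, the level will fall toward this value.)

1.06 m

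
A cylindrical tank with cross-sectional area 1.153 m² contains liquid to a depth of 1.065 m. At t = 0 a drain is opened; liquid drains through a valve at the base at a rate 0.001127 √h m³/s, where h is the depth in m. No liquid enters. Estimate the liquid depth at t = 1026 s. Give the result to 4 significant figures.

Volume balance on the tank: A dh/dt = −0.001127 √h.
Separate and integrate: 2(√h − √h₀) = −(0.001127/A) t.
√h = √1.065 − 0.001127·1026/(2·1.153) = 1.03199 − 0.501432 = 0.530556.
h = 0.530556² = 0.281490 m.

0.2815 m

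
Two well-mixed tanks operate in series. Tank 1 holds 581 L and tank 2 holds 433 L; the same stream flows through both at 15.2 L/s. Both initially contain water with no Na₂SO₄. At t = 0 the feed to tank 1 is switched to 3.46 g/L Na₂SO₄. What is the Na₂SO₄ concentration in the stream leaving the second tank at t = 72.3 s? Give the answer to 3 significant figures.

2.21 g/L

Each tank obeys Vᵢ dCᵢ/dt = Q(Cᵢ₋₁ − Cᵢ), so τᵢ = Vᵢ/Q.
τ₁ = 581/15.2 = 38.224 s; τ₂ = 433/15.2 = 28.487 s.
Tank 1: C₁ = C_in(1 − e^(−t/τ₁)). Tank 2 (τ₁ ≠ τ₂): C₂ = C_in[1 − (τ₁ e^(−t/τ₁) − τ₂ e^(−t/τ₂))/(τ₁ − τ₂)].
At t = 72.3: e^(−t/τ₁) = 0.15085, e^(−t/τ₂) = 0.079023.
C₂ = 3.46·[1 − (38.224·0.15085 − 28.487·0.079023)/(9.7368)] = 3.46·0.63902 = 2.2110 g/L.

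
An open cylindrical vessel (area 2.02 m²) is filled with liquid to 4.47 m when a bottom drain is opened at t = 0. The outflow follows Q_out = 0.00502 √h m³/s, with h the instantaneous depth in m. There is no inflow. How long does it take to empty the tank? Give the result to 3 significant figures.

1700 s

Accumulation of liquid (constant cross-section A): A dh/dt = −0.00502 √h.
∫ h^(−1/2) dh = −(0.00502/A) ∫ dt, giving 2√h = 2√h₀ − (0.00502/A) t.
Set h = 0: 2√h₀ = (0.00502/A) t_empty ⇒ t_empty = 2A√h₀/0.00502.
t_empty = 2·2.02·√4.47/0.00502 = 4.0400·2.1142/0.00502 = 1701.5 s.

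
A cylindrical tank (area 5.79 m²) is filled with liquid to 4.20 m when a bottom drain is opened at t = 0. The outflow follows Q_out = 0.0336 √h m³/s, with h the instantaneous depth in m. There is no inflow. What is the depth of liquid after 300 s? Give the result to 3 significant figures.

1.39 m

Unsteady balance on liquid volume: A dh/dt = −0.0336 √h.
∫ h^(−1/2) dh = −(0.0336/A) ∫ dt, giving 2√h = 2√h₀ − (0.0336/A) t.
√h = √4.20 − 0.0336·300/(2·5.79) = 2.0494 − 0.87047 = 1.1789.
h = 1.1789² = 1.3899 m.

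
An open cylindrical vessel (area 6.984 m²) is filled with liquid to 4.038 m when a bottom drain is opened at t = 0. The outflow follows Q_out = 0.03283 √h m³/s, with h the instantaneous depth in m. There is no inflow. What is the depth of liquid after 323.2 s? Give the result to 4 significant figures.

1.562 m

A dh/dt = −Q_out = −0.03283 √h.
∫ h^(−1/2) dh = −(0.03283/A) ∫ dt, giving 2√h = 2√h₀ − (0.03283/A) t.
√h = √4.038 − 0.03283·323.2/(2·6.984) = 2.00948 − 0.759640 = 1.24984.
h = 1.24984² = 1.56209 m.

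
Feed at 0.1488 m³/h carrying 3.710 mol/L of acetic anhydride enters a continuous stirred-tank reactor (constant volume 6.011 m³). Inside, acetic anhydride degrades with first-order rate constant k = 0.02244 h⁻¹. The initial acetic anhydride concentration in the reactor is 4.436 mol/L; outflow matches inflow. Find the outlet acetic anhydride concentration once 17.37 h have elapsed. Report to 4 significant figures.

3.043 mol/L

Species balance: V dC/dt = Q C_in − Q C − k V C.
dC/dt = (Q/V) C_in − (Q/V + k) C; effective rate a = Q/V + k = 0.0247546 + 0.02244 = 0.0471946 h⁻¹.
C_ss = Q C_in/(Q + kV) = 1.94598 mol/L; C(t) = C_ss + (C₀ − C_ss) e^(−a t).
C(17.37) = 1.94598 + (2.49002)·e^(−0.0471946·17.37) = 1.94598 + (2.49002)·0.440533 = 3.04291 mol/L.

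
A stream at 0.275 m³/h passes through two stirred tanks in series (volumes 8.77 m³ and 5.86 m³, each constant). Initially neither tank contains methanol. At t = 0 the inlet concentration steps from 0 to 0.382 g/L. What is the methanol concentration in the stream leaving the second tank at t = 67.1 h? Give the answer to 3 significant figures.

Time constants: τᵢ = Vᵢ/Q for each well-mixed tank.
τ₁ = 8.77/0.275 = 31.891 h; τ₂ = 5.86/0.275 = 21.309 h.
Tank 1: C₁ = C_in(1 − e^(−t/τ₁)). Tank 2 (τ₁ ≠ τ₂): C₂ = C_in[1 − (τ₁ e^(−t/τ₁) − τ₂ e^(−t/τ₂))/(τ₁ − τ₂)].
At t = 67.1: e^(−t/τ₁) = 0.12196, e^(−t/τ₂) = 0.042900.
C₂ = 0.382·[1 − (31.891·0.12196 − 21.309·0.042900)/(10.582)] = 0.382·0.71883 = 0.27459 g/L.

0.275 g/L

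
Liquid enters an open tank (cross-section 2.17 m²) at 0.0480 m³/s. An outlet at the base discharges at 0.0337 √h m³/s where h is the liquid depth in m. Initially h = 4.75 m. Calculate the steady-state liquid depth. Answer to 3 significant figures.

2.03 m

A dh/dt = Q_in − 0.0337 √h. Steady state requires inflow = outflow:
Q_in = 0.0337 √h_ss ⇒ √h_ss = 0.0480/0.0337 = 1.4243.
h_ss = 1.4243² = 2.0287 m. (Since h₀ = 4.75 m > h_ss, the level will fall toward this value.)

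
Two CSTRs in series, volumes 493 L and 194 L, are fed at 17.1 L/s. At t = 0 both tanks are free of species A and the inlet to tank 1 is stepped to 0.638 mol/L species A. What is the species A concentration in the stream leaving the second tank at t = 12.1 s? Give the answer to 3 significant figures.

Time constants: τᵢ = Vᵢ/Q for each well-mixed tank.
τ₁ = 493/17.1 = 28.830 s; τ₂ = 194/17.1 = 11.345 s.
Tank 1: C₁ = C_in(1 − e^(−t/τ₁)). Tank 2 (τ₁ ≠ τ₂): C₂ = C_in[1 − (τ₁ e^(−t/τ₁) − τ₂ e^(−t/τ₂))/(τ₁ − τ₂)].
At t = 12.1: e^(−t/τ₁) = 0.65725, e^(−t/τ₂) = 0.34420.
C₂ = 0.638·[1 − (28.830·0.65725 − 11.345·0.34420)/(17.485)] = 0.638·0.13964 = 0.089088 mol/L.

0.0891 mol/L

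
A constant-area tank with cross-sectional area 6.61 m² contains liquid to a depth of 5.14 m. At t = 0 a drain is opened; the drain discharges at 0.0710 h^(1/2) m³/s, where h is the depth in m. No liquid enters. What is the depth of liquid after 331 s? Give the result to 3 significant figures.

0.240 m

A dh/dt = −Q_out = −0.0710 √h.
Separate and integrate: 2(√h − √h₀) = −(0.0710/A) t.
√h = √5.14 − 0.0710·331/(2·6.61) = 2.2672 − 1.7777 = 0.48947.
h = 0.48947² = 0.23958 m.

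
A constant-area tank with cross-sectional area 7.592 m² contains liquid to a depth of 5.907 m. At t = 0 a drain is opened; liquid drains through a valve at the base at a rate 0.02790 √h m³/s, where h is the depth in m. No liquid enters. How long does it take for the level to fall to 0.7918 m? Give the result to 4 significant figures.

838.4 s

A dh/dt = −Q_out = −0.02790 √h.
Separate and integrate: 2(√h − √h₀) = −(0.02790/A) t.
t = 2A(√h₀ − √h)/0.02790 = 2·7.592·(√5.907 − √0.7918)/0.02790
  = 15.1840 × (2.43043 − 0.889831) / 0.02790 = 838.440 s.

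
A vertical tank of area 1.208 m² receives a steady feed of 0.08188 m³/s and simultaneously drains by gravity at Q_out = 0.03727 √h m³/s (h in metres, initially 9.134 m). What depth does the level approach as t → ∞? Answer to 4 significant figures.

A dh/dt = Q_in − 0.03727 √h. Steady state requires inflow = outflow:
Q_in = 0.03727 √h_ss ⇒ √h_ss = 0.08188/0.03727 = 2.19694.
h_ss = 2.19694² = 4.82655 m. (Since h₀ = 9.134 m > h_ss, the level will fall toward this value.)

4.827 m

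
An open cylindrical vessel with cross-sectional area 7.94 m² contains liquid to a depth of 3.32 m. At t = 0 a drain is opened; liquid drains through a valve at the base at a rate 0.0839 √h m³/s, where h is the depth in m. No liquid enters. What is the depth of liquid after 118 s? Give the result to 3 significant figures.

1.44 m

Accumulation of liquid (constant cross-section A): A dh/dt = −0.0839 √h.
This is separable: 2 d(√h)/dt = −0.0839/A, so √h = √h₀ − (0.0839/(2A)) t.
√h = √3.32 − 0.0839·118/(2·7.94) = 1.8221 − 0.62344 = 1.1986.
h = 1.1986² = 1.4368 m.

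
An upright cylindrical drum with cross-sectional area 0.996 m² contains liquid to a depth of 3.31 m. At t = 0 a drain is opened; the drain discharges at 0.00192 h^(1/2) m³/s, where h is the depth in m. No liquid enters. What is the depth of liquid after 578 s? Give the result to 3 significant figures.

Unsteady balance on liquid volume: A dh/dt = −0.00192 √h.
∫ h^(−1/2) dh = −(0.00192/A) ∫ dt, giving 2√h = 2√h₀ − (0.00192/A) t.
√h = √3.31 − 0.00192·578/(2·0.996) = 1.8193 − 0.55711 = 1.2622.
h = 1.2622² = 1.5932 m.

1.59 m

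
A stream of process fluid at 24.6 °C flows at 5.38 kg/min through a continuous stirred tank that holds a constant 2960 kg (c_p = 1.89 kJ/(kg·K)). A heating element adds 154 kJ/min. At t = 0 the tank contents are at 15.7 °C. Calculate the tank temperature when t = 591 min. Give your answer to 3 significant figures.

31.5 °C

M c_p dT/dt = ṁ c_p (T_in − T) + Q̇.
τ = M/ṁ = 550.19 min; T_ss = T_in + Q̇/(ṁ c_p) = 24.6 + 154/(5.38·1.89) = 39.745 °C.
Solution: T(t) = T_ss + (T₀ − T_ss) e^(−t/τ).
T(591) = 39.745 + (-24.045)·e^(−591/550.19) = 39.745 + (-24.045)·0.34158 = 31.532 °C.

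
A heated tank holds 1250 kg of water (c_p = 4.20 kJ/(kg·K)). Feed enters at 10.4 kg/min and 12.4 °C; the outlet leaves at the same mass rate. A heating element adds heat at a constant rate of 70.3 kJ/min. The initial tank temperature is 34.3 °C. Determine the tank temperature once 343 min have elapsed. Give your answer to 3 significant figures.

15.2 °C

Energy balance: M c_p dT/dt = ṁ c_p (T_in − T) + 70.3.
Rearrange: dT/dt = (T_ss − T)/τ with τ = M/ṁ = 120.19 min and T_ss = T_in + Q̇/(ṁ c_p) = 14.009 °C.
T approaches T_ss exponentially: T(t) = T_ss + (T₀ − T_ss) e^(−t/τ).
T(343) = 14.009 + (20.291)·e^(−343/120.19) = 14.009 + (20.291)·0.057627 = 15.179 °C.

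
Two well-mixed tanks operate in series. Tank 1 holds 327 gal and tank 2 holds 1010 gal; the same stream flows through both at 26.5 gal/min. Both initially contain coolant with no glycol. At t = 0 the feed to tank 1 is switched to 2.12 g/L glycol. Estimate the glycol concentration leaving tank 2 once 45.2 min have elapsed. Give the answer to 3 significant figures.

1.19 g/L

Time constants: τᵢ = Vᵢ/Q for each well-mixed tank.
τ₁ = 327/26.5 = 12.340 min; τ₂ = 1010/26.5 = 38.113 min.
Solving the cascade with C₁(0)=C₂(0)=0 gives C₂(t) = C_in[1 − (τ₁ e^(−t/τ₁) − τ₂ e^(−t/τ₂))/(τ₁ − τ₂)].
At t = 45.2: e^(−t/τ₁) = 0.025656, e^(−t/τ₂) = 0.30546.
C₂ = 2.12·[1 − (12.340·0.025656 − 38.113·0.30546)/(-25.774)] = 2.12·0.56058 = 1.1884 g/L.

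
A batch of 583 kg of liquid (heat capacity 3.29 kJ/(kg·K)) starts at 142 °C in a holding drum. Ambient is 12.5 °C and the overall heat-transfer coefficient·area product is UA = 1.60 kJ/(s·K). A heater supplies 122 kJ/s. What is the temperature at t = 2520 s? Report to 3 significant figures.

M c_p dT/dt = −UA(T − T_amb) + Q̇.
dT/dt = (T_ss − T)/τ with T_ss = T_amb + Q̇/UA = 12.5 + 122/1.60 = 88.750 °C, τ = M c_p/UA = 583·3.29/1.60 = 1198.8 s.
Integrating: T(t) = T_ss + (T₀ − T_ss) e^(−t/τ).
T(2520) = 88.750 + (53.250)·0.12220 = 95.257 °C.

95.3 °C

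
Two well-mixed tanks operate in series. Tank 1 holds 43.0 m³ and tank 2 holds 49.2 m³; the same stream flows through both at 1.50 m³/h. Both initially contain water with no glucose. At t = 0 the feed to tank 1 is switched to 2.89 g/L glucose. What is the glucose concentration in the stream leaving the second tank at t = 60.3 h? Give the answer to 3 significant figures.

1.69 g/L

Each tank obeys Vᵢ dCᵢ/dt = Q(Cᵢ₋₁ − Cᵢ), so τᵢ = Vᵢ/Q.
τ₁ = 43.0/1.50 = 28.667 h; τ₂ = 49.2/1.50 = 32.800 h.
Tank 1: C₁ = C_in(1 − e^(−t/τ₁)). Tank 2 (τ₁ ≠ τ₂): C₂ = C_in[1 − (τ₁ e^(−t/τ₁) − τ₂ e^(−t/τ₂))/(τ₁ − τ₂)].
At t = 60.3: e^(−t/τ₁) = 0.12203, e^(−t/τ₂) = 0.15907.
C₂ = 2.89·[1 − (28.667·0.12203 − 32.800·0.15907)/(-4.1333)] = 2.89·0.58404 = 1.6879 g/L.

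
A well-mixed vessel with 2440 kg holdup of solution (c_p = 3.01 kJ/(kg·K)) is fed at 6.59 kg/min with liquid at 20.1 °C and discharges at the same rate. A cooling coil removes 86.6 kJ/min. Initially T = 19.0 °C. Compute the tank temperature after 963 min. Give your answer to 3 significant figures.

M c_p dT/dt = ṁ c_p (T_in − T) − Q̇.
Rearrange: dT/dt = (T_ss − T)/τ with τ = M/ṁ = 370.26 min and T_ss = T_in − Q̇/(ṁ c_p) = 15.734 °C.
Solution: T(t) = T_ss + (T₀ − T_ss) e^(−t/τ).
T(963) = 15.734 + (3.2658)·e^(−963/370.26) = 15.734 + (3.2658)·0.074208 = 15.977 °C.

16.0 °C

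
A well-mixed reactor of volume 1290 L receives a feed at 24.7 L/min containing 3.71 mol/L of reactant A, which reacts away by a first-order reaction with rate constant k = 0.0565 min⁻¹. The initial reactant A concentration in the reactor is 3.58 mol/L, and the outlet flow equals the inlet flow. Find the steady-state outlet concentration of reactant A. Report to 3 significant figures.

V dC/dt = Q(C_in − C) − k V C.
Steady state (dC/dt = 0): C_ss = Q C_in/(Q + kV) = C_in/(1 + kV/Q).
C_ss = 24.7·3.71/(24.7 + 0.0565·1290) = 91.637/97.585 = 0.93905 mol/L.

0.939 mol/L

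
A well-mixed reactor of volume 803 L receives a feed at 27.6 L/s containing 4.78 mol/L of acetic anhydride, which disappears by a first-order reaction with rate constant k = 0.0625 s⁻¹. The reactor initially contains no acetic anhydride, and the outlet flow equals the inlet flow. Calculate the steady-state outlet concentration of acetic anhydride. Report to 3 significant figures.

Accumulation = in − out − consumed: V dC/dt = Q C_in − Q C − k V C.
At steady state: 0 = Q C_in − (Q + kV) C_ss, so C_ss = Q C_in/(Q + kV).
C_ss = 27.6·4.78/(27.6 + 0.0625·803) = 131.93/77.787 = 1.6960 mol/L.

1.70 mol/L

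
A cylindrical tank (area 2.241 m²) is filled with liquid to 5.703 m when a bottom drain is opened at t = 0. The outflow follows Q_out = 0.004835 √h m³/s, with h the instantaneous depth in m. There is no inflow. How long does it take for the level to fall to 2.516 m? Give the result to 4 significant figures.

A dh/dt = −Q_out = −0.004835 √h.
This is separable: 2 d(√h)/dt = −0.004835/A, so √h = √h₀ − (0.004835/(2A)) t.
t = 2A(√h₀ − √h)/0.004835 = 2·2.241·(√5.703 − √2.516)/0.004835
  = 4.48200 × (2.38810 − 1.58619) / 0.004835 = 743.359 s.

743.4 s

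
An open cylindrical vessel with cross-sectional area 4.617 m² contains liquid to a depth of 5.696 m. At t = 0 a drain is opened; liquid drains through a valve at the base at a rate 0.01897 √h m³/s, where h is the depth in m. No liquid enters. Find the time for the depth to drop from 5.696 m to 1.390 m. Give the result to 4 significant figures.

Volume balance on the tank: A dh/dt = −0.01897 √h.
Separate and integrate: 2(√h − √h₀) = −(0.01897/A) t.
t = 2A(√h₀ − √h)/0.01897 = 2·4.617·(√5.696 − √1.390)/0.01897
  = 9.23400 × (2.38663 − 1.17898) / 0.01897 = 587.845 s.

587.8 s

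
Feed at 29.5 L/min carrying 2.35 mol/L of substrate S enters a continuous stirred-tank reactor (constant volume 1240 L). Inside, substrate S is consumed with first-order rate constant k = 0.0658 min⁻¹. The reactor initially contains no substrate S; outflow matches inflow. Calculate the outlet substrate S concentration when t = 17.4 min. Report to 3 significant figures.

0.493 mol/L

Accumulation = in − out − consumed: V dC/dt = Q C_in − Q C − k V C.
This is linear with rate a = Q/V + k = 0.089590 min⁻¹.
C_ss = Q C_in/(Q + kV) = 0.62403 mol/L; C(t) = C_ss + (C₀ − C_ss) e^(−a t).
C(17.4) = 0.62403 + (-0.62403)·e^(−0.089590·17.4) = 0.62403 + (-0.62403)·0.21037 = 0.49275 mol/L.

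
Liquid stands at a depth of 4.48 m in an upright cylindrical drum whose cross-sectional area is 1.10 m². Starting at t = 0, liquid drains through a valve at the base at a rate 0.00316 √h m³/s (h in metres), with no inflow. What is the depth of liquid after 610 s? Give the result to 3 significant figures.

1.54 m

With no inflow, A dh/dt = −0.00316 √h.
This is separable: 2 d(√h)/dt = −0.00316/A, so √h = √h₀ − (0.00316/(2A)) t.
√h = √4.48 − 0.00316·610/(2·1.10) = 2.1166 − 0.87618 = 1.2404.
h = 1.2404² = 1.5386 m.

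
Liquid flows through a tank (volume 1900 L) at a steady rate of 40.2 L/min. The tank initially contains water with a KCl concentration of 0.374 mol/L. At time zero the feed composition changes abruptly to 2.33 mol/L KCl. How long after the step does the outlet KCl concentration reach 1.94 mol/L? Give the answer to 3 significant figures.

Unsteady species balance (constant V, well mixed): V dC/dt = Q(C_in − C), so τ = V/Q = 47.264 min.
C(t) = C_in + (C₀ − C_in) e^(−t/τ). Set C = 1.94 and solve for t:
e^(−t/τ) = (C − C_in)/(C₀ − C_in) = (1.94 − 2.33)/(0.374 − 2.33) = 0.19939
t = −τ ln(…) = 47.264 × 1.6125 = 76.213 min.

76.2 min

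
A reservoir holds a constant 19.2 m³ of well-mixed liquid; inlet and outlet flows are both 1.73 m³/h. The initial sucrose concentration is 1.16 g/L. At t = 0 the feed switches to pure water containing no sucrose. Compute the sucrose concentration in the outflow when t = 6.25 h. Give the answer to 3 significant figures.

Species balance on the tank: V dC/dt = Q(C_in − C).
So dC/dt = (C_in − C)/τ with τ = V/Q = 19.2/1.73 = 11.098 h.
C approaches C_in exponentially: C(t) = C_in + (C₀ − C_in) e^(−t/τ).
C(6.25) = 0 + (1.16 − 0)·e^(−6.25/11.098) = 0 + (1.1600)·0.56941 = 0.66052 g/L.

0.661 g/L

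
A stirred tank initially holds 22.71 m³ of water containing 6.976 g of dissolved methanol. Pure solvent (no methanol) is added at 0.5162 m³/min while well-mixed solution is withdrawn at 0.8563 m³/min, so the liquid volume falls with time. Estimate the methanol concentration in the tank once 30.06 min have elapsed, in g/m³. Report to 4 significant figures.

Total volume: dV/dt = Q_in − Q_out = -0.340100 m³/min, so V(t) = 22.71 − 0.340100 t and V(30.06) = 12.4866 m³.
Solute balance: dm/dt = 0 − Q_out C = −Q_out m/V(t).
Separate: dm/m = −Q_out dt/V(t) ⇒ ln(m/m₀) = −(Q_out/(Q_in−Q_out)) ln(V/V₀).
m = m₀ (V₀/V)^(Q_out/(Q_in−Q_out)) = 6.976 × (22.71/12.4866)^(-2.51779) = 1.54722 g.
C = m/V = 1.54722/12.4866 = 0.123911 g/m³.

0.1239 g/m³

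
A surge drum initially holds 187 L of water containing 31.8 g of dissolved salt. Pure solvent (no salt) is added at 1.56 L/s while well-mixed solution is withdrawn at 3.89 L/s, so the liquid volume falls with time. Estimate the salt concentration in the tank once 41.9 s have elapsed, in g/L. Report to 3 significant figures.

0.104 g/L

Let m(t) be the amount of salt. Volume: V(t) = V₀ + (Q_in − Q_out) t = 187 − 2.3300 t; V(41.9) = 89.373 L.
Solute balance: dm/dt = 0 − Q_out C = −Q_out m/V(t).
Separate: dm/m = −Q_out dt/V(t) ⇒ ln(m/m₀) = −(Q_out/(Q_in−Q_out)) ln(V/V₀).
m = m₀ (V₀/V)^(Q_out/(Q_in−Q_out)) = 31.8 × (187/89.373)^(-1.6695) = 9.2708 g.
C = m/V = 9.2708/89.373 = 0.10373 g/L.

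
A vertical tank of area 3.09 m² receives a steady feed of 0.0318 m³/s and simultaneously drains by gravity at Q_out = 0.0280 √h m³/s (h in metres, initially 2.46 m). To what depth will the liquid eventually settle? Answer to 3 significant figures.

1.29 m

Level balance: A dh/dt = 0.0318 − 0.0280 √h. Setting dh/dt = 0:
Q_in = 0.0280 √h_ss ⇒ √h_ss = 0.0318/0.0280 = 1.1357.
h_ss = 1.1357² = 1.2898 m. (Since h₀ = 2.46 m > h_ss, the level will fall toward this value.)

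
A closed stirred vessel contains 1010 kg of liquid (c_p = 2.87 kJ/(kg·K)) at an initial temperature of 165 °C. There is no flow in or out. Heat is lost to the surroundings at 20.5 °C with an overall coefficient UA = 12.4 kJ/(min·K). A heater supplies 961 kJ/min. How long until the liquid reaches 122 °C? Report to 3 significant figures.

M c_p dT/dt = −UA(T − T_amb) + Q̇.
τ = M c_p/UA = 233.77 min; T_ss = T_amb + Q̇/UA = 20.5 + 961/12.4 = 98.000 °C.
T(t) = T_ss + (T₀ − T_ss)e^(−t/τ); set T = 122:
t = −τ ln[(T − T_ss)/(T₀ − T_ss)] = −233.77 · ln(0.35821) = 239.99 min.

240 min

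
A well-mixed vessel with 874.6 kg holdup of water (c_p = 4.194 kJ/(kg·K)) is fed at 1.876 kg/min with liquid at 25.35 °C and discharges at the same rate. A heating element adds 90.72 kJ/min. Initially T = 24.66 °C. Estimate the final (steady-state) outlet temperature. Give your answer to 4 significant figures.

36.88 °C

M c_p dT/dt = ṁ c_p (T_in − T) + Q̇.
At steady state dT/dt = 0 ⇒ T_ss = T_in + Q̇/(ṁ c_p) = 25.35 + 90.72/(1.876·4.194) = 36.8803 °C.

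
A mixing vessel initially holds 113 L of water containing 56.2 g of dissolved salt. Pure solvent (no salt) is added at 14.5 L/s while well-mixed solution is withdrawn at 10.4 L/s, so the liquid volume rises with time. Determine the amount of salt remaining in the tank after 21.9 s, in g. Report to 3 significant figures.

Total volume: dV/dt = Q_in − Q_out = 4.1000 L/s, so V(t) = 113 + 4.1000 t and V(21.9) = 202.79 L.
Solute balance: dm/dt = 0 − Q_out C = −Q_out m/V(t).
Separate: dm/m = −Q_out dt/V(t) ⇒ ln(m/m₀) = −(Q_out/(Q_in−Q_out)) ln(V/V₀).
m = m₀ (V₀/V)^(Q_out/(Q_in−Q_out)) = 56.2 × (113/202.79)^(2.5366) = 12.750 g.

12.8 g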